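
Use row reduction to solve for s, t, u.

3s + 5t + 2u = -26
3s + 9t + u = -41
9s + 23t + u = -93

(3, -5, -5)

Forward elimination on [A|b]:
R2 <- R2 - (1)*R1:  [   0    4   -1  -15 ]
R3 <- R3 - (3)*R1:  [   0    8   -5  -15 ]
R3 <- R3 - (2)*R2:  [  0   0  -3  15 ]
Row echelon form:
[ 3  5   2  |  -26 ]
[ 0  4  -1  |  -15 ]
[ 0  0  -3  |   15 ]
Back-substitution:
u = (15) / -3 = -5
t = (-15 - (-1)*(-5)) / 4 = -5
s = (-26 - (5)*(-5) - (2)*(-5)) / 3 = 3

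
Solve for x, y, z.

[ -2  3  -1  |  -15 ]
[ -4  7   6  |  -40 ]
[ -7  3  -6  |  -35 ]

Forward elimination on [A|b]:
R2 <- R2 - (2)*R1:  [   0    1    8  -10 ]
R3 <- R3 - (7/2)*R1:  [     0  -15/2   -5/2   35/2 ]
R3 <- R3 - (-15/2)*R2:  [      0       0   115/2  -115/2 ]
Row echelon form:
[ -2  3     -1  |     -15 ]
[  0  1      8  |     -10 ]
[  0  0  115/2  |  -115/2 ]
Back-substitution:
z = (-115/2) / (115/2) = -1
y = (-10 - (8)*(-1)) / 1 = -2
x = (-15 - (3)*(-2) - (-1)*(-1)) / -2 = 5

(5, -2, -1)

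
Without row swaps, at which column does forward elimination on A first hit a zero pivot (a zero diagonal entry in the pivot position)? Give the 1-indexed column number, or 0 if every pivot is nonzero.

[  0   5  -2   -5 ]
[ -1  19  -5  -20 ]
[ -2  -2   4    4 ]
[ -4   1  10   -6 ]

Naive forward elimination:
Pivot entry (1,1) is zero but row 2 has -1 in column 1 -> naive elimination stops; a row interchange (e.g. R1 <-> R2) would be required here.

first zero-pivot column = 1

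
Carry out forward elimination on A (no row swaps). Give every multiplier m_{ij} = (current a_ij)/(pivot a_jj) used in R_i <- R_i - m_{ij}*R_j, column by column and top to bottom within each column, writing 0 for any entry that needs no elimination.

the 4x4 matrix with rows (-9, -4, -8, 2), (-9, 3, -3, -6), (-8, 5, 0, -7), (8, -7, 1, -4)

Forward elimination:
R2 <- R2 - (1)*R1:  [  0   7   5  -8 ]
R3 <- R3 - (8/9)*R1:  [     0   77/9   64/9  -79/9 ]
R4 <- R4 - (-8/9)*R1:  [     0  -95/9  -55/9  -20/9 ]
R3 <- R3 - (11/9)*R2:  [ 0  0  1  1 ]
R4 <- R4 - (-95/63)*R2:  [      0       0    10/7  -100/7 ]
R4 <- R4 - (10/7)*R3:  [      0       0       0  -110/7 ]
Multipliers (in order of application): m_{21} = 1, m_{31} = 8/9, m_{41} = -8/9, m_{32} = 11/9, m_{42} = -95/63, m_{43} = 10/7

multipliers: 1, 8/9, -8/9, 11/9, -95/63, 10/7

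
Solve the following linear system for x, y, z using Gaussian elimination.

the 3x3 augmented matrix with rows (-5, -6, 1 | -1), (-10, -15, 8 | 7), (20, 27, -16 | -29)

Forward elimination on [A|b]:
R2 <- R2 - (2)*R1:  [  0  -3   6   9 ]
R3 <- R3 - (-4)*R1:  [   0    3  -12  -33 ]
R3 <- R3 - (-1)*R2:  [   0    0   -6  -24 ]
Row echelon form:
[ -5  -6   1  |   -1 ]
[  0  -3   6  |    9 ]
[  0   0  -6  |  -24 ]
Back-substitution:
z = (-24) / -6 = 4
y = (9 - (6)*(4)) / -3 = 5
x = (-1 - (-6)*(5) - (1)*(4)) / -5 = -5

(-5, 5, 4)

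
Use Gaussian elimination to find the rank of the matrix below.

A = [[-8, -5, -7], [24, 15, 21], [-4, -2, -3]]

rank(A) = 2

Row reduction:
R2 <- R2 - (-3)*R1:  [ 0  0  0 ]
R3 <- R3 - (1/2)*R1:  [   0  1/2  1/2 ]
R2 <-> R3   (pivot in column 2 was zero)
[ -8   -5   -7 ]
[  0  1/2  1/2 ]
[  0    0    0 ]
Row echelon form:
[ -8   -5   -7 ]
[  0  1/2  1/2 ]
[  0    0    0 ]
Nonzero rows / pivot columns: 2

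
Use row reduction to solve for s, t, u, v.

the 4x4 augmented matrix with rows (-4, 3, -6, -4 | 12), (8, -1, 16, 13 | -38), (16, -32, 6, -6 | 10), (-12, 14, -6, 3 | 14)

Forward elimination on [A|b]:
R2 <- R2 - (-2)*R1:  [   0    5    4    5  -14 ]
R3 <- R3 - (-4)*R1:  [   0  -20  -18  -22   58 ]
R4 <- R4 - (3)*R1:  [   0    5   12   15  -22 ]
R3 <- R3 - (-4)*R2:  [  0   0  -2  -2   2 ]
R4 <- R4 - (1)*R2:  [  0   0   8  10  -8 ]
R4 <- R4 - (-4)*R3:  [ 0  0  0  2  0 ]
Row echelon form:
[ -4  3  -6  -4  |   12 ]
[  0  5   4   5  |  -14 ]
[  0  0  -2  -2  |    2 ]
[  0  0   0   2  |    0 ]
Back-substitution:
v = (0) / 2 = 0
u = (2 - (-2)*(0)) / -2 = -1
t = (-14 - (4)*(-1) - (5)*(0)) / 5 = -2
s = (12 - (3)*(-2) - (-6)*(-1) - (-4)*(0)) / -4 = -3

(-3, -2, -1, 0)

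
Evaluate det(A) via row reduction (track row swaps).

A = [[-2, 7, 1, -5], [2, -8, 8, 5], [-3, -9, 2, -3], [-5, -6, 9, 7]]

Forward elimination:
R2 <- R2 - (-1)*R1:  [  0  -1   9   0 ]
R3 <- R3 - (3/2)*R1:  [     0  -39/2    1/2    9/2 ]
R4 <- R4 - (5/2)*R1:  [     0  -47/2   13/2   39/2 ]
R3 <- R3 - (39/2)*R2:  [    0     0  -175   9/2 ]
R4 <- R4 - (47/2)*R2:  [    0     0  -205  39/2 ]
R4 <- R4 - (41/35)*R3:  [      0       0       0  498/35 ]
Upper-triangular form:
[ -2   7     1      -5 ]
[  0  -1     9       0 ]
[  0   0  -175     9/2 ]
[  0   0     0  498/35 ]
det(A) = (-1)^0 * (-2) * (-1) * (-175) * (498/35) = -4980  (0 row swaps -> sign +1)

det(A) = -4980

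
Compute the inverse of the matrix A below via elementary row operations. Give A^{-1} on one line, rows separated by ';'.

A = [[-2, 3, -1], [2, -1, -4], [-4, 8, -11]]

inverse = [43/16 25/16 -13/16; 19/8 9/8 -5/8; 3/4 1/4 -1/4]

Gauss-Jordan on [A | I]:
R1 <- (1/-2)*R1:  [    1  -3/2   1/2  |  -1/2     0     0 ]
R2 <- R2 - (2)*R1:  [  0   2  -5  |   1   1   0 ]
R3 <- R3 - (-4)*R1:  [  0   2  -9  |  -2   0   1 ]
R2 <- (1/2)*R2:  [    0     1  -5/2  |   1/2   1/2     0 ]
R1 <- R1 - (-3/2)*R2:  [     1      0  -13/4  |    1/4    3/4      0 ]
R3 <- R3 - (2)*R2:  [  0   0  -4  |  -3  -1   1 ]
R3 <- (1/-4)*R3:  [    0     0     1  |   3/4   1/4  -1/4 ]
R1 <- R1 - (-13/4)*R3:  [      1       0       0  |   43/16   25/16  -13/16 ]
R2 <- R2 - (-5/2)*R3:  [    0     1     0  |  19/8   9/8  -5/8 ]
Right block of [I | A^{-1}] is the inverse:
[ 43/16  25/16  -13/16 ]
[  19/8    9/8    -5/8 ]
[   3/4    1/4    -1/4 ]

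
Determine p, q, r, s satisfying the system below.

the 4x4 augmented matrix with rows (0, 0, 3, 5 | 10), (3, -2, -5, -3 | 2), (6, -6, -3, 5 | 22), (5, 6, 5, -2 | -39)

(-2, 1, -5, 5)

Forward elimination on [A|b]:
R1 <-> R2   (pivot in column 1 was zero)
[ 3  -2  -5  -3    2 ]
[ 0   0   3   5   10 ]
[ 6  -6  -3   5   22 ]
[ 5   6   5  -2  -39 ]
R3 <- R3 - (2)*R1:  [  0  -2   7  11  18 ]
R4 <- R4 - (5/3)*R1:  [      0    28/3    40/3       3  -127/3 ]
R2 <-> R3   (pivot in column 2 was zero)
[ 3    -2    -5  -3       2 ]
[ 0    -2     7  11      18 ]
[ 0     0     3   5      10 ]
[ 0  28/3  40/3   3  -127/3 ]
R4 <- R4 - (-14/3)*R2:  [     0      0     46  163/3  125/3 ]
R4 <- R4 - (46/3)*R3:  [      0       0       0   -67/3  -335/3 ]
Row echelon form:
[ 3  -2  -5     -3  |       2 ]
[ 0  -2   7     11  |      18 ]
[ 0   0   3      5  |      10 ]
[ 0   0   0  -67/3  |  -335/3 ]
Back-substitution:
s = (-335/3) / (-67/3) = 5
r = (10 - (5)*(5)) / 3 = -5
q = (18 - (7)*(-5) - (11)*(5)) / -2 = 1
p = (2 - (-2)*(1) - (-5)*(-5) - (-3)*(5)) / 3 = -2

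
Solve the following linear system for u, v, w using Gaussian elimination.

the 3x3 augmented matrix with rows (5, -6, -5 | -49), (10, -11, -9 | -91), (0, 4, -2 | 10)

Forward elimination on [A|b]:
R2 <- R2 - (2)*R1:  [ 0  1  1  7 ]
R3 <- R3 - (4)*R2:  [   0    0   -6  -18 ]
Row echelon form:
[ 5  -6  -5  |  -49 ]
[ 0   1   1  |    7 ]
[ 0   0  -6  |  -18 ]
Back-substitution:
w = (-18) / -6 = 3
v = (7 - (1)*(3)) / 1 = 4
u = (-49 - (-6)*(4) - (-5)*(3)) / 5 = -2

(-2, 4, 3)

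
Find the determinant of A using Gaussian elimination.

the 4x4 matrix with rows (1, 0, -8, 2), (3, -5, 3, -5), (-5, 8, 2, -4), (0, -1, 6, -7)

Forward elimination:
R2 <- R2 - (3)*R1:  [   0   -5   27  -11 ]
R3 <- R3 - (-5)*R1:  [   0    8  -38    6 ]
R3 <- R3 - (-8/5)*R2:  [     0      0   26/5  -58/5 ]
R4 <- R4 - (1/5)*R2:  [     0      0    3/5  -24/5 ]
R4 <- R4 - (3/26)*R3:  [      0       0       0  -45/13 ]
Upper-triangular form:
[ 1   0    -8       2 ]
[ 0  -5    27     -11 ]
[ 0   0  26/5   -58/5 ]
[ 0   0     0  -45/13 ]
det(A) = (-1)^0 * (1) * (-5) * (26/5) * (-45/13) = 90  (0 row swaps -> sign +1)

det(A) = 90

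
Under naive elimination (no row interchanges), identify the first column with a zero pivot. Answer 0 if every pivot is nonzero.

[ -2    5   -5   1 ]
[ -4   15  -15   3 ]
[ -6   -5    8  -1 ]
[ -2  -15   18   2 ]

first zero-pivot column = 0

Naive forward elimination:
R2 <- R2 - (2)*R1:  [  0   5  -5   1 ]
R3 <- R3 - (3)*R1:  [   0  -20   23   -4 ]
R4 <- R4 - (1)*R1:  [   0  -20   23    1 ]
R3 <- R3 - (-4)*R2:  [ 0  0  3  0 ]
R4 <- R4 - (-4)*R2:  [ 0  0  3  5 ]
R4 <- R4 - (1)*R3:  [ 0  0  0  5 ]
All pivots nonzero; naive elimination completes without hitting a zero pivot.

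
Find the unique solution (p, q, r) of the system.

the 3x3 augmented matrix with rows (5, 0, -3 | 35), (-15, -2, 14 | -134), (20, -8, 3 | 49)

(4, 2, -5)

Forward elimination on [A|b]:
R2 <- R2 - (-3)*R1:  [   0   -2    5  -29 ]
R3 <- R3 - (4)*R1:  [   0   -8   15  -91 ]
R3 <- R3 - (4)*R2:  [  0   0  -5  25 ]
Row echelon form:
[ 5   0  -3  |   35 ]
[ 0  -2   5  |  -29 ]
[ 0   0  -5  |   25 ]
Back-substitution:
r = (25) / -5 = -5
q = (-29 - (5)*(-5)) / -2 = 2
p = (35 - (-3)*(-5)) / 5 = 4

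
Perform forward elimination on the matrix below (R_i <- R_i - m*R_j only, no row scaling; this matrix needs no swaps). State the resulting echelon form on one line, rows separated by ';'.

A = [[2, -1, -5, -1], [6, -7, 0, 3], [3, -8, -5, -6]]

REF = [2 -1 -5 -1; 0 -4 15 6; 0 0 -175/8 -57/4]

Forward elimination:
R2 <- R2 - (3)*R1:  [  0  -4  15   6 ]
R3 <- R3 - (3/2)*R1:  [     0  -13/2    5/2   -9/2 ]
R3 <- R3 - (13/8)*R2:  [      0       0  -175/8   -57/4 ]
Row echelon form:
[ 2  -1      -5     -1 ]
[ 0  -4      15      6 ]
[ 0   0  -175/8  -57/4 ]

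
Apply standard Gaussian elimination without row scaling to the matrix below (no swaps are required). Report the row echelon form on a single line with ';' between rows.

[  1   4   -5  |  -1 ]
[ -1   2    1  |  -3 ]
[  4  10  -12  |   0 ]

Forward elimination:
R2 <- R2 - (-1)*R1:  [  0   6  -4  -4 ]
R3 <- R3 - (4)*R1:  [  0  -6   8   4 ]
R3 <- R3 - (-1)*R2:  [ 0  0  4  0 ]
Row echelon form:
[ 1  4  -5  |  -1 ]
[ 0  6  -4  |  -4 ]
[ 0  0   4  |   0 ]

REF = [1 4 -5 -1; 0 6 -4 -4; 0 0 4 0]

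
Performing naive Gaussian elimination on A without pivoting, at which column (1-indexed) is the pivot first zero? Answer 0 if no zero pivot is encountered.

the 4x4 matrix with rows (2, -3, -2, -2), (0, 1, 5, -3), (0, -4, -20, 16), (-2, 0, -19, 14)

first zero-pivot column = 3

Naive forward elimination:
R4 <- R4 - (-1)*R1:  [   0   -3  -21   12 ]
R3 <- R3 - (-4)*R2:  [ 0  0  0  4 ]
R4 <- R4 - (-3)*R2:  [  0   0  -6   3 ]
Matrix at this point:
[ 2  -3  -2  -2 ]
[ 0   1   5  -3 ]
[ 0   0   0   4 ]
[ 0   0  -6   3 ]
Pivot entry (3,3) is zero but row 4 has -6 in column 3 -> naive elimination stops; a row interchange (e.g. R3 <-> R4) would be required here.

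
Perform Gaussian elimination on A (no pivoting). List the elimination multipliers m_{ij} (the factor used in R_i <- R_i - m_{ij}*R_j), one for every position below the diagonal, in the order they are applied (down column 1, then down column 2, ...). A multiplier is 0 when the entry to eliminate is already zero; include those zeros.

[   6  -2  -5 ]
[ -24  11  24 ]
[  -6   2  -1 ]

multipliers: -4, -1, 0

Forward elimination:
R2 <- R2 - (-4)*R1:  [ 0  3  4 ]
R3 <- R3 - (-1)*R1:  [  0   0  -6 ]
R3: entry in column 2 is already 0 -> m_{32} = 0 (no row operation needed)
Multipliers (in order of application): m_{21} = -4, m_{31} = -1, m_{32} = 0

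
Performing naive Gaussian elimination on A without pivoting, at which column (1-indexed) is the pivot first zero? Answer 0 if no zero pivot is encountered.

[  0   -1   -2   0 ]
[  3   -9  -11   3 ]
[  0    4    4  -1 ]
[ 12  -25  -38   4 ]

Naive forward elimination:
Pivot entry (1,1) is zero but row 2 has 3 in column 1 -> naive elimination stops; a row interchange (e.g. R1 <-> R2) would be required here.

first zero-pivot column = 1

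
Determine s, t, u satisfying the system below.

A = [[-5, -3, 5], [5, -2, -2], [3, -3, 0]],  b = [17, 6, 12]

Forward elimination on [A|b]:
R2 <- R2 - (-1)*R1:  [  0  -5   3  23 ]
R3 <- R3 - (-3/5)*R1:  [     0  -24/5      3  111/5 ]
R3 <- R3 - (24/25)*R2:  [    0     0  3/25  3/25 ]
Row echelon form:
[ -5  -3     5  |    17 ]
[  0  -5     3  |    23 ]
[  0   0  3/25  |  3/25 ]
Back-substitution:
u = (3/25) / (3/25) = 1
t = (23 - (3)*(1)) / -5 = -4
s = (17 - (-3)*(-4) - (5)*(1)) / -5 = 0

(0, -4, 1)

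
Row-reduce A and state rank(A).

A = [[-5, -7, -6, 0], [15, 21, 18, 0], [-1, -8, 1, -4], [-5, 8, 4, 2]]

rank(A) = 3

Row reduction:
R2 <- R2 - (-3)*R1:  [ 0  0  0  0 ]
R3 <- R3 - (1/5)*R1:  [     0  -33/5   11/5     -4 ]
R4 <- R4 - (1)*R1:  [  0  15  10   2 ]
R2 <-> R3   (pivot in column 2 was zero)
[ -5     -7    -6   0 ]
[  0  -33/5  11/5  -4 ]
[  0      0     0   0 ]
[  0     15    10   2 ]
R4 <- R4 - (-25/11)*R2:  [      0       0      15  -78/11 ]
R3 <-> R4   (pivot in column 3 was zero)
[ -5     -7    -6       0 ]
[  0  -33/5  11/5      -4 ]
[  0      0    15  -78/11 ]
[  0      0     0       0 ]
Row echelon form:
[ -5     -7    -6       0 ]
[  0  -33/5  11/5      -4 ]
[  0      0    15  -78/11 ]
[  0      0     0       0 ]
Nonzero rows / pivot columns: 3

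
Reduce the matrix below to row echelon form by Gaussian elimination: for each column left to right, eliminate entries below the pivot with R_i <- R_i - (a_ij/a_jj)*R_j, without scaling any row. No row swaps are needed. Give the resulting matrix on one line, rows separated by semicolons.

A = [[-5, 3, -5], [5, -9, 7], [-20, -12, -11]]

REF = [-5 3 -5; 0 -6 2; 0 0 1]

Forward elimination:
R2 <- R2 - (-1)*R1:  [  0  -6   2 ]
R3 <- R3 - (4)*R1:  [   0  -24    9 ]
R3 <- R3 - (4)*R2:  [ 0  0  1 ]
Row echelon form:
[ -5   3  -5 ]
[  0  -6   2 ]
[  0   0   1 ]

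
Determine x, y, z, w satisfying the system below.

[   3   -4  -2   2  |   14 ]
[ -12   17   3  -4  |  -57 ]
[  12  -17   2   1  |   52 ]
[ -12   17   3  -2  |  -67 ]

(4, -1, -4, -5)

Forward elimination on [A|b]:
R2 <- R2 - (-4)*R1:  [  0   1  -5   4  -1 ]
R3 <- R3 - (4)*R1:  [  0  -1  10  -7  -4 ]
R4 <- R4 - (-4)*R1:  [   0    1   -5    6  -11 ]
R3 <- R3 - (-1)*R2:  [  0   0   5  -3  -5 ]
R4 <- R4 - (1)*R2:  [   0    0    0    2  -10 ]
Row echelon form:
[ 3  -4  -2   2  |   14 ]
[ 0   1  -5   4  |   -1 ]
[ 0   0   5  -3  |   -5 ]
[ 0   0   0   2  |  -10 ]
Back-substitution:
w = (-10) / 2 = -5
z = (-5 - (-3)*(-5)) / 5 = -4
y = (-1 - (-5)*(-4) - (4)*(-5)) / 1 = -1
x = (14 - (-4)*(-1) - (-2)*(-4) - (2)*(-5)) / 3 = 4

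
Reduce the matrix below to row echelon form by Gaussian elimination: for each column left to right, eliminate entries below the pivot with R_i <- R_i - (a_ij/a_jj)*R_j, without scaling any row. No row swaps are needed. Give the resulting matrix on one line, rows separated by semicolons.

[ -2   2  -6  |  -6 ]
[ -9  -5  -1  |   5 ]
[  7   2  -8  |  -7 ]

Forward elimination:
R2 <- R2 - (9/2)*R1:  [   0  -14   26   32 ]
R3 <- R3 - (-7/2)*R1:  [   0    9  -29  -28 ]
R3 <- R3 - (-9/14)*R2:  [     0      0  -86/7  -52/7 ]
Row echelon form:
[ -2    2     -6  |     -6 ]
[  0  -14     26  |     32 ]
[  0    0  -86/7  |  -52/7 ]

REF = [-2 2 -6 -6; 0 -14 26 32; 0 0 -86/7 -52/7]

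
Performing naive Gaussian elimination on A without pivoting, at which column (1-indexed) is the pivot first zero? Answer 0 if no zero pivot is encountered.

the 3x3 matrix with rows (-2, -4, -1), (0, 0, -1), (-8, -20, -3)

first zero-pivot column = 2

Naive forward elimination:
R3 <- R3 - (4)*R1:  [  0  -4   1 ]
Matrix at this point:
[ -2  -4  -1 ]
[  0   0  -1 ]
[  0  -4   1 ]
Pivot entry (2,2) is zero but row 3 has -4 in column 2 -> naive elimination stops; a row interchange (e.g. R2 <-> R3) would be required here.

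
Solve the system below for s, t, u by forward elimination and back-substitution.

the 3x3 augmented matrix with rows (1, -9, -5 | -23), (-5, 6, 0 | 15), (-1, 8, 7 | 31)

(-3, 0, 4)

Forward elimination on [A|b]:
R2 <- R2 - (-5)*R1:  [    0   -39   -25  -100 ]
R3 <- R3 - (-1)*R1:  [  0  -1   2   8 ]
R3 <- R3 - (1/39)*R2:  [      0       0  103/39  412/39 ]
Row echelon form:
[ 1   -9      -5  |     -23 ]
[ 0  -39     -25  |    -100 ]
[ 0    0  103/39  |  412/39 ]
Back-substitution:
u = (412/39) / (103/39) = 4
t = (-100 - (-25)*(4)) / -39 = 0
s = (-23 - (-9)*(0) - (-5)*(4)) / 1 = -3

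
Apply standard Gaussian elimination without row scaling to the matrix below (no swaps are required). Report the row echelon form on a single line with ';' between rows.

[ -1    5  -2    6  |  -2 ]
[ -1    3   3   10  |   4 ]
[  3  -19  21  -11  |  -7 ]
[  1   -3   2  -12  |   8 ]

Forward elimination:
R2 <- R2 - (1)*R1:  [  0  -2   5   4   6 ]
R3 <- R3 - (-3)*R1:  [   0   -4   15    7  -13 ]
R4 <- R4 - (-1)*R1:  [  0   2   0  -6   6 ]
R3 <- R3 - (2)*R2:  [   0    0    5   -1  -25 ]
R4 <- R4 - (-1)*R2:  [  0   0   5  -2  12 ]
R4 <- R4 - (1)*R3:  [  0   0   0  -1  37 ]
Row echelon form:
[ -1   5  -2   6  |   -2 ]
[  0  -2   5   4  |    6 ]
[  0   0   5  -1  |  -25 ]
[  0   0   0  -1  |   37 ]

REF = [-1 5 -2 6 -2; 0 -2 5 4 6; 0 0 5 -1 -25; 0 0 0 -1 37]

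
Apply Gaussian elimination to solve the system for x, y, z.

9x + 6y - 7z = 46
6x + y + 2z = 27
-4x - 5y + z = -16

Forward elimination on [A|b]:
R2 <- R2 - (2/3)*R1:  [     0     -3   20/3  -11/3 ]
R3 <- R3 - (-4/9)*R1:  [     0   -7/3  -19/9   40/9 ]
R3 <- R3 - (7/9)*R2:  [       0        0  -197/27   197/27 ]
Row echelon form:
[ 9   6       -7  |      46 ]
[ 0  -3     20/3  |   -11/3 ]
[ 0   0  -197/27  |  197/27 ]
Back-substitution:
z = (197/27) / (-197/27) = -1
y = (-11/3 - (20/3)*(-1)) / -3 = -1
x = (46 - (6)*(-1) - (-7)*(-1)) / 9 = 5

(5, -1, -1)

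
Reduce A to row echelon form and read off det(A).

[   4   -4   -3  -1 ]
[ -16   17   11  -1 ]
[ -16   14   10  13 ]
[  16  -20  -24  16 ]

det(A) = -64

Forward elimination:
R2 <- R2 - (-4)*R1:  [  0   1  -1  -5 ]
R3 <- R3 - (-4)*R1:  [  0  -2  -2   9 ]
R4 <- R4 - (4)*R1:  [   0   -4  -12   20 ]
R3 <- R3 - (-2)*R2:  [  0   0  -4  -1 ]
R4 <- R4 - (-4)*R2:  [   0    0  -16    0 ]
R4 <- R4 - (4)*R3:  [ 0  0  0  4 ]
Upper-triangular form:
[ 4  -4  -3  -1 ]
[ 0   1  -1  -5 ]
[ 0   0  -4  -1 ]
[ 0   0   0   4 ]
det(A) = (-1)^0 * (4) * (1) * (-4) * (4) = -64  (0 row swaps -> sign +1)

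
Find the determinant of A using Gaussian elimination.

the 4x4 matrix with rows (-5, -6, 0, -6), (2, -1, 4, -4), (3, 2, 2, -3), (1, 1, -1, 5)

det(A) = -67

Forward elimination:
R2 <- R2 - (-2/5)*R1:  [     0  -17/5      4  -32/5 ]
R3 <- R3 - (-3/5)*R1:  [     0   -8/5      2  -33/5 ]
R4 <- R4 - (-1/5)*R1:  [    0  -1/5    -1  19/5 ]
R3 <- R3 - (8/17)*R2:  [      0       0    2/17  -61/17 ]
R4 <- R4 - (1/17)*R2:  [      0       0  -21/17   71/17 ]
R4 <- R4 - (-21/2)*R3:  [     0      0      0  -67/2 ]
Upper-triangular form:
[ -5     -6     0      -6 ]
[  0  -17/5     4   -32/5 ]
[  0      0  2/17  -61/17 ]
[  0      0     0   -67/2 ]
det(A) = (-1)^0 * (-5) * (-17/5) * (2/17) * (-67/2) = -67  (0 row swaps -> sign +1)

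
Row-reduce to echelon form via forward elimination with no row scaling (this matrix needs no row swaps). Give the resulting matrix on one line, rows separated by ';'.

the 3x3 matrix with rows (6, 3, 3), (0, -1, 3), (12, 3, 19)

REF = [6 3 3; 0 -1 3; 0 0 4]

Forward elimination:
R3 <- R3 - (2)*R1:  [  0  -3  13 ]
R3 <- R3 - (3)*R2:  [ 0  0  4 ]
Row echelon form:
[ 6   3  3 ]
[ 0  -1  3 ]
[ 0   0  4 ]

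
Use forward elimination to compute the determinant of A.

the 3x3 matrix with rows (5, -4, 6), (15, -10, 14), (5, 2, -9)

Forward elimination:
R2 <- R2 - (3)*R1:  [  0   2  -4 ]
R3 <- R3 - (1)*R1:  [   0    6  -15 ]
R3 <- R3 - (3)*R2:  [  0   0  -3 ]
Upper-triangular form:
[ 5  -4   6 ]
[ 0   2  -4 ]
[ 0   0  -3 ]
det(A) = (-1)^0 * (5) * (2) * (-3) = -30  (0 row swaps -> sign +1)

det(A) = -30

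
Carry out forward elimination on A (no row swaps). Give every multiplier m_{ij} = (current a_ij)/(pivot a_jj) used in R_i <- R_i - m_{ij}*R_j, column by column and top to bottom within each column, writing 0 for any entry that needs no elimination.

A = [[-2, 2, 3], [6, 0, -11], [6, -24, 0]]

Forward elimination:
R2 <- R2 - (-3)*R1:  [  0   6  -2 ]
R3 <- R3 - (-3)*R1:  [   0  -18    9 ]
R3 <- R3 - (-3)*R2:  [ 0  0  3 ]
Multipliers (in order of application): m_{21} = -3, m_{31} = -3, m_{32} = -3

multipliers: -3, -3, -3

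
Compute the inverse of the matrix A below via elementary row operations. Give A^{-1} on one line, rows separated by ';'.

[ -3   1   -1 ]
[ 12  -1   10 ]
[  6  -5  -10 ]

Gauss-Jordan on [A | I]:
R1 <- (1/-3)*R1:  [    1  -1/3   1/3  |  -1/3     0     0 ]
R2 <- R2 - (12)*R1:  [ 0  3  6  |  4  1  0 ]
R3 <- R3 - (6)*R1:  [   0   -3  -12  |    2    0    1 ]
R2 <- (1/3)*R2:  [   0    1    2  |  4/3  1/3    0 ]
R1 <- R1 - (-1/3)*R2:  [   1    0    1  |  1/9  1/9    0 ]
R3 <- R3 - (-3)*R2:  [  0   0  -6  |   6   1   1 ]
R3 <- (1/-6)*R3:  [    0     0     1  |    -1  -1/6  -1/6 ]
R1 <- R1 - (1)*R3:  [    1     0     0  |  10/9  5/18   1/6 ]
R2 <- R2 - (2)*R3:  [    0     1     0  |  10/3   2/3   1/3 ]
Right block of [I | A^{-1}] is the inverse:
[ 10/9  5/18   1/6 ]
[ 10/3   2/3   1/3 ]
[   -1  -1/6  -1/6 ]

inverse = [10/9 5/18 1/6; 10/3 2/3 1/3; -1 -1/6 -1/6]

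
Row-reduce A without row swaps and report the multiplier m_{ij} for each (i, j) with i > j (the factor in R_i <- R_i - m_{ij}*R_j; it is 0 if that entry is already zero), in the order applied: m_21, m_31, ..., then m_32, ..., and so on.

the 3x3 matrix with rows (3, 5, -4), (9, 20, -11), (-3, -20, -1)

multipliers: 3, -1, -3

Forward elimination:
R2 <- R2 - (3)*R1:  [ 0  5  1 ]
R3 <- R3 - (-1)*R1:  [   0  -15   -5 ]
R3 <- R3 - (-3)*R2:  [  0   0  -2 ]
Multipliers (in order of application): m_{21} = 3, m_{31} = -1, m_{32} = -3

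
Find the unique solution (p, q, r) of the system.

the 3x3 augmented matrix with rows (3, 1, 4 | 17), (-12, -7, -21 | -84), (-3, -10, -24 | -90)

Forward elimination on [A|b]:
R2 <- R2 - (-4)*R1:  [   0   -3   -5  -16 ]
R3 <- R3 - (-1)*R1:  [   0   -9  -20  -73 ]
R3 <- R3 - (3)*R2:  [   0    0   -5  -25 ]
Row echelon form:
[ 3   1   4  |   17 ]
[ 0  -3  -5  |  -16 ]
[ 0   0  -5  |  -25 ]
Back-substitution:
r = (-25) / -5 = 5
q = (-16 - (-5)*(5)) / -3 = -3
p = (17 - (1)*(-3) - (4)*(5)) / 3 = 0

(0, -3, 5)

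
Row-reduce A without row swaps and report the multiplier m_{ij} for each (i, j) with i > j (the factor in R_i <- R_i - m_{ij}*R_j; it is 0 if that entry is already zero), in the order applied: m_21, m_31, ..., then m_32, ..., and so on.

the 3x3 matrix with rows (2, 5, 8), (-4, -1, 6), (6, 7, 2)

multipliers: -2, 3, -8/9

Forward elimination:
R2 <- R2 - (-2)*R1:  [  0   9  22 ]
R3 <- R3 - (3)*R1:  [   0   -8  -22 ]
R3 <- R3 - (-8/9)*R2:  [     0      0  -22/9 ]
Multipliers (in order of application): m_{21} = -2, m_{31} = 3, m_{32} = -8/9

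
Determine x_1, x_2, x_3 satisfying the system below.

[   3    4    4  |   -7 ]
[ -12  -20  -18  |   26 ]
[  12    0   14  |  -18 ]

(-5, -1, 3)

Forward elimination on [A|b]:
R2 <- R2 - (-4)*R1:  [  0  -4  -2  -2 ]
R3 <- R3 - (4)*R1:  [   0  -16   -2   10 ]
R3 <- R3 - (4)*R2:  [  0   0   6  18 ]
Row echelon form:
[ 3   4   4  |  -7 ]
[ 0  -4  -2  |  -2 ]
[ 0   0   6  |  18 ]
Back-substitution:
x_3 = (18) / 6 = 3
x_2 = (-2 - (-2)*(3)) / -4 = -1
x_1 = (-7 - (4)*(-1) - (4)*(3)) / 3 = -5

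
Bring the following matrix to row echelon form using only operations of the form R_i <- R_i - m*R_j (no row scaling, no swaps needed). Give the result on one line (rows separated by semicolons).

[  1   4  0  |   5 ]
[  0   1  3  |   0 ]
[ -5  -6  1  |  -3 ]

Forward elimination:
R3 <- R3 - (-5)*R1:  [  0  14   1  22 ]
R3 <- R3 - (14)*R2:  [   0    0  -41   22 ]
Row echelon form:
[ 1  4    0  |   5 ]
[ 0  1    3  |   0 ]
[ 0  0  -41  |  22 ]

REF = [1 4 0 5; 0 1 3 0; 0 0 -41 22]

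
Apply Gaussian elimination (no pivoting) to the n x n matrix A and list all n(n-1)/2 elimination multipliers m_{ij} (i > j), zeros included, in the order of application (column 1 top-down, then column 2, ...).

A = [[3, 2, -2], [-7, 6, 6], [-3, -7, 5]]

multipliers: -7/3, -1, -15/32

Forward elimination:
R2 <- R2 - (-7/3)*R1:  [    0  32/3   4/3 ]
R3 <- R3 - (-1)*R1:  [  0  -5   3 ]
R3 <- R3 - (-15/32)*R2:  [    0     0  29/8 ]
Multipliers (in order of application): m_{21} = -7/3, m_{31} = -1, m_{32} = -15/32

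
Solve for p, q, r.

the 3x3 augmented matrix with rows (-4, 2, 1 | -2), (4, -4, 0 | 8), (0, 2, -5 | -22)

Forward elimination on [A|b]:
R2 <- R2 - (-1)*R1:  [  0  -2   1   6 ]
R3 <- R3 - (-1)*R2:  [   0    0   -4  -16 ]
Row echelon form:
[ -4   2   1  |   -2 ]
[  0  -2   1  |    6 ]
[  0   0  -4  |  -16 ]
Back-substitution:
r = (-16) / -4 = 4
q = (6 - (1)*(4)) / -2 = -1
p = (-2 - (2)*(-1) - (1)*(4)) / -4 = 1

(1, -1, 4)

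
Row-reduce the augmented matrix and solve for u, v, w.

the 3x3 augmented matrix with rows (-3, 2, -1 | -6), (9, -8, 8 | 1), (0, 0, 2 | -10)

(1, -4, -5)

Forward elimination on [A|b]:
R2 <- R2 - (-3)*R1:  [   0   -2    5  -17 ]
Row echelon form:
[ -3   2  -1  |   -6 ]
[  0  -2   5  |  -17 ]
[  0   0   2  |  -10 ]
Back-substitution:
w = (-10) / 2 = -5
v = (-17 - (5)*(-5)) / -2 = -4
u = (-6 - (2)*(-4) - (-1)*(-5)) / -3 = 1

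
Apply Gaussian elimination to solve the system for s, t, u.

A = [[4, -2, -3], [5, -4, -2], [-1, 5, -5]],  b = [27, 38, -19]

Forward elimination on [A|b]:
R2 <- R2 - (5/4)*R1:  [    0  -3/2   7/4  17/4 ]
R3 <- R3 - (-1/4)*R1:  [     0    9/2  -23/4  -49/4 ]
R3 <- R3 - (-3)*R2:  [    0     0  -1/2   1/2 ]
Row echelon form:
[ 4    -2    -3  |    27 ]
[ 0  -3/2   7/4  |  17/4 ]
[ 0     0  -1/2  |   1/2 ]
Back-substitution:
u = (1/2) / (-1/2) = -1
t = (17/4 - (7/4)*(-1)) / (-3/2) = -4
s = (27 - (-2)*(-4) - (-3)*(-1)) / 4 = 4

(4, -4, -1)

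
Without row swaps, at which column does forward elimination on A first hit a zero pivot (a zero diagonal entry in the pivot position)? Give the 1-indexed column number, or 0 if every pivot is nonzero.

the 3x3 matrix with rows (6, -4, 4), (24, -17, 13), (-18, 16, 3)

first zero-pivot column = 0

Naive forward elimination:
R2 <- R2 - (4)*R1:  [  0  -1  -3 ]
R3 <- R3 - (-3)*R1:  [  0   4  15 ]
R3 <- R3 - (-4)*R2:  [ 0  0  3 ]
All pivots nonzero; naive elimination completes without hitting a zero pivot.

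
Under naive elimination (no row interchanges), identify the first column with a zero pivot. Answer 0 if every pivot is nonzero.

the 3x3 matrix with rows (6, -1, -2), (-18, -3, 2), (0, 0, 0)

first zero-pivot column = 3

Naive forward elimination:
R2 <- R2 - (-3)*R1:  [  0  -6  -4 ]
Matrix at this point:
[ 6  -1  -2 ]
[ 0  -6  -4 ]
[ 0   0   0 ]
Pivot entry (3,3) in the last row is zero and there are no rows below to swap with -> zero pivot in column 3 (A is singular).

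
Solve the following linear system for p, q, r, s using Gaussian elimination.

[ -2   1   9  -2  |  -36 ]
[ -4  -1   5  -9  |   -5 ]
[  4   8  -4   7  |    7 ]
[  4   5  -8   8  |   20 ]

Forward elimination on [A|b]:
R2 <- R2 - (2)*R1:  [   0   -3  -13   -5   67 ]
R3 <- R3 - (-2)*R1:  [   0   10   14    3  -65 ]
R4 <- R4 - (-2)*R1:  [   0    7   10    4  -52 ]
R3 <- R3 - (-10/3)*R2:  [     0      0  -88/3  -41/3  475/3 ]
R4 <- R4 - (-7/3)*R2:  [     0      0  -61/3  -23/3  313/3 ]
R4 <- R4 - (61/88)*R3:  [       0        0        0   159/88  -477/88 ]
Row echelon form:
[ -2   1      9      -2  |      -36 ]
[  0  -3    -13      -5  |       67 ]
[  0   0  -88/3   -41/3  |    475/3 ]
[  0   0      0  159/88  |  -477/88 ]
Back-substitution:
s = (-477/88) / (159/88) = -3
r = (475/3 - (-41/3)*(-3)) / (-88/3) = -4
q = (67 - (-13)*(-4) - (-5)*(-3)) / -3 = 0
p = (-36 - (1)*(0) - (9)*(-4) - (-2)*(-3)) / -2 = 3

(3, 0, -4, -3)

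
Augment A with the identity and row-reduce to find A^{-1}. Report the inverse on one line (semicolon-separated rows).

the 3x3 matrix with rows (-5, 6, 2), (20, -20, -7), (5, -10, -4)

Gauss-Jordan on [A | I]:
R1 <- (1/-5)*R1:  [    1  -6/5  -2/5  |  -1/5     0     0 ]
R2 <- R2 - (20)*R1:  [ 0  4  1  |  4  1  0 ]
R3 <- R3 - (5)*R1:  [  0  -4  -2  |   1   0   1 ]
R2 <- (1/4)*R2:  [   0    1  1/4  |    1  1/4    0 ]
R1 <- R1 - (-6/5)*R2:  [     1      0  -1/10  |      1   3/10      0 ]
R3 <- R3 - (-4)*R2:  [  0   0  -1  |   5   1   1 ]
R3 <- (1/-1)*R3:  [  0   0   1  |  -5  -1  -1 ]
R1 <- R1 - (-1/10)*R3:  [     1      0      0  |    1/2    1/5  -1/10 ]
R2 <- R2 - (1/4)*R3:  [   0    1    0  |  9/4  1/2  1/4 ]
Right block of [I | A^{-1}] is the inverse:
[ 1/2  1/5  -1/10 ]
[ 9/4  1/2    1/4 ]
[  -5   -1     -1 ]

inverse = [1/2 1/5 -1/10; 9/4 1/2 1/4; -5 -1 -1]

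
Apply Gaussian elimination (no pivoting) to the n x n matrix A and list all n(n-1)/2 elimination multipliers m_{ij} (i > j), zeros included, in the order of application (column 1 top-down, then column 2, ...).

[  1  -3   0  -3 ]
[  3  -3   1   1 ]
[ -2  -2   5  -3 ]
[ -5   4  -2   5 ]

multipliers: 3, -2, -5, -4/3, -11/6, -1/38

Forward elimination:
R2 <- R2 - (3)*R1:  [  0   6   1  10 ]
R3 <- R3 - (-2)*R1:  [  0  -8   5  -9 ]
R4 <- R4 - (-5)*R1:  [   0  -11   -2  -10 ]
R3 <- R3 - (-4/3)*R2:  [    0     0  19/3  13/3 ]
R4 <- R4 - (-11/6)*R2:  [    0     0  -1/6  25/3 ]
R4 <- R4 - (-1/38)*R3:  [      0       0       0  321/38 ]
Multipliers (in order of application): m_{21} = 3, m_{31} = -2, m_{41} = -5, m_{32} = -4/3, m_{42} = -11/6, m_{43} = -1/38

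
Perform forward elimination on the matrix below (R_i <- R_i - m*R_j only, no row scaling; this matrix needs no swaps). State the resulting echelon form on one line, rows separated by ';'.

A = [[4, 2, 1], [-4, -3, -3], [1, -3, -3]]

Forward elimination:
R2 <- R2 - (-1)*R1:  [  0  -1  -2 ]
R3 <- R3 - (1/4)*R1:  [     0   -7/2  -13/4 ]
R3 <- R3 - (7/2)*R2:  [    0     0  15/4 ]
Row echelon form:
[ 4   2     1 ]
[ 0  -1    -2 ]
[ 0   0  15/4 ]

REF = [4 2 1; 0 -1 -2; 0 0 15/4]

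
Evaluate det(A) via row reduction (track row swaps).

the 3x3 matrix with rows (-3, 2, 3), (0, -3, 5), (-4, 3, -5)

det(A) = -76

Forward elimination:
R3 <- R3 - (4/3)*R1:  [   0  1/3   -9 ]
R3 <- R3 - (-1/9)*R2:  [     0      0  -76/9 ]
Upper-triangular form:
[ -3   2      3 ]
[  0  -3      5 ]
[  0   0  -76/9 ]
det(A) = (-1)^0 * (-3) * (-3) * (-76/9) = -76  (0 row swaps -> sign +1)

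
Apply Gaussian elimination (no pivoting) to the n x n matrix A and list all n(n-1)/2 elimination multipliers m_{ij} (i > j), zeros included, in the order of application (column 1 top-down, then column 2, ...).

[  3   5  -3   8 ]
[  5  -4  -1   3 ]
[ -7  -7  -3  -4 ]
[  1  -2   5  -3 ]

multipliers: 5/3, -7/3, 1/3, -14/37, 11/37, -89/157

Forward elimination:
R2 <- R2 - (5/3)*R1:  [     0  -37/3      4  -31/3 ]
R3 <- R3 - (-7/3)*R1:  [    0  14/3   -10  44/3 ]
R4 <- R4 - (1/3)*R1:  [     0  -11/3      6  -17/3 ]
R3 <- R3 - (-14/37)*R2:  [       0        0  -314/37   398/37 ]
R4 <- R4 - (11/37)*R2:  [      0       0  178/37  -96/37 ]
R4 <- R4 - (-89/157)*R3:  [       0        0        0  550/157 ]
Multipliers (in order of application): m_{21} = 5/3, m_{31} = -7/3, m_{41} = 1/3, m_{32} = -14/37, m_{42} = 11/37, m_{43} = -89/157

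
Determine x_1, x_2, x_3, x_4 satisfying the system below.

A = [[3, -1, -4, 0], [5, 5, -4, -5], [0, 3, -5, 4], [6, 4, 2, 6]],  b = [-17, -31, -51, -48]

Forward elimination on [A|b]:
R2 <- R2 - (5/3)*R1:  [    0  20/3   8/3    -5  -8/3 ]
R4 <- R4 - (2)*R1:  [   0    6   10    6  -14 ]
R3 <- R3 - (9/20)*R2:  [      0       0   -31/5    25/4  -249/5 ]
R4 <- R4 - (9/10)*R2:  [     0      0   38/5   21/2  -58/5 ]
R4 <- R4 - (-38/31)*R3:  [        0         0         0    563/31  -2252/31 ]
Row echelon form:
[ 3    -1     -4       0  |       -17 ]
[ 0  20/3    8/3      -5  |      -8/3 ]
[ 0     0  -31/5    25/4  |    -249/5 ]
[ 0     0      0  563/31  |  -2252/31 ]
Back-substitution:
x_4 = (-2252/31) / (563/31) = -4
x_3 = (-249/5 - (25/4)*(-4)) / (-31/5) = 4
x_2 = (-8/3 - (8/3)*(4) - (-5)*(-4)) / (20/3) = -5
x_1 = (-17 - (-1)*(-5) - (-4)*(4)) / 3 = -2

(-2, -5, 4, -4)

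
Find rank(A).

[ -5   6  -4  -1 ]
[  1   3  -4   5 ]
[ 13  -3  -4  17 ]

rank(A) = 2

Row reduction:
R2 <- R2 - (-1/5)*R1:  [     0   21/5  -24/5   24/5 ]
R3 <- R3 - (-13/5)*R1:  [     0   63/5  -72/5   72/5 ]
R3 <- R3 - (3)*R2:  [ 0  0  0  0 ]
Row echelon form:
[ -5     6     -4    -1 ]
[  0  21/5  -24/5  24/5 ]
[  0     0      0     0 ]
Nonzero rows / pivot columns: 2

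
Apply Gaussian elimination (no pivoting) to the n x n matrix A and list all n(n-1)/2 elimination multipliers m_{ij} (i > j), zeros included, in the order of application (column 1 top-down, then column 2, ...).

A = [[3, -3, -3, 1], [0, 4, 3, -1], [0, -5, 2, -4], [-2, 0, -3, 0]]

multipliers: 0, 0, -2/3, -5/4, -1/2, -14/23

Forward elimination:
R2: entry in column 1 is already 0 -> m_{21} = 0 (no row operation needed)
R3: entry in column 1 is already 0 -> m_{31} = 0 (no row operation needed)
R4 <- R4 - (-2/3)*R1:  [   0   -2   -5  2/3 ]
R3 <- R3 - (-5/4)*R2:  [     0      0   23/4  -21/4 ]
R4 <- R4 - (-1/2)*R2:  [    0     0  -7/2   1/6 ]
R4 <- R4 - (-14/23)*R3:  [       0        0        0  -209/69 ]
Multipliers (in order of application): m_{21} = 0, m_{31} = 0, m_{41} = -2/3, m_{32} = -5/4, m_{42} = -1/2, m_{43} = -14/23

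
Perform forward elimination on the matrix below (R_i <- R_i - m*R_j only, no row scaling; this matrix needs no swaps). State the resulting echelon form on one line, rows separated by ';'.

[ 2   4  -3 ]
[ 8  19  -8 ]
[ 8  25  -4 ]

REF = [2 4 -3; 0 3 4; 0 0 -4]

Forward elimination:
R2 <- R2 - (4)*R1:  [ 0  3  4 ]
R3 <- R3 - (4)*R1:  [ 0  9  8 ]
R3 <- R3 - (3)*R2:  [  0   0  -4 ]
Row echelon form:
[ 2  4  -3 ]
[ 0  3   4 ]
[ 0  0  -4 ]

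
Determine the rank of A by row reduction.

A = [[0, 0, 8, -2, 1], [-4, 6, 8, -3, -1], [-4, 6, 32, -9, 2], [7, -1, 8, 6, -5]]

rank(A) = 3

Row reduction:
R1 <-> R2   (pivot in column 1 was zero)
[ -4   6   8  -3  -1 ]
[  0   0   8  -2   1 ]
[ -4   6  32  -9   2 ]
[  7  -1   8   6  -5 ]
R3 <- R3 - (1)*R1:  [  0   0  24  -6   3 ]
R4 <- R4 - (-7/4)*R1:  [     0   19/2     22    3/4  -27/4 ]
R2 <-> R4   (pivot in column 2 was zero)
[ -4     6   8   -3     -1 ]
[  0  19/2  22  3/4  -27/4 ]
[  0     0  24   -6      3 ]
[  0     0   8   -2      1 ]
R4 <- R4 - (1/3)*R3:  [ 0  0  0  0  0 ]
Row echelon form:
[ -4     6   8   -3     -1 ]
[  0  19/2  22  3/4  -27/4 ]
[  0     0  24   -6      3 ]
[  0     0   0    0      0 ]
Nonzero rows / pivot columns: 3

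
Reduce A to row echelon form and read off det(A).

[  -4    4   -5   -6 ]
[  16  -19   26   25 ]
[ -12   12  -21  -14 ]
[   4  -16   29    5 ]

Forward elimination:
R2 <- R2 - (-4)*R1:  [  0  -3   6   1 ]
R3 <- R3 - (3)*R1:  [  0   0  -6   4 ]
R4 <- R4 - (-1)*R1:  [   0  -12   24   -1 ]
R4 <- R4 - (4)*R2:  [  0   0   0  -5 ]
Upper-triangular form:
[ -4   4  -5  -6 ]
[  0  -3   6   1 ]
[  0   0  -6   4 ]
[  0   0   0  -5 ]
det(A) = (-1)^0 * (-4) * (-3) * (-6) * (-5) = 360  (0 row swaps -> sign +1)

det(A) = 360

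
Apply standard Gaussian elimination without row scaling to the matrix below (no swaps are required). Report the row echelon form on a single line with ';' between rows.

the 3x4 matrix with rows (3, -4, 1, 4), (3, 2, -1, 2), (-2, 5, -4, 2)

Forward elimination:
R2 <- R2 - (1)*R1:  [  0   6  -2  -2 ]
R3 <- R3 - (-2/3)*R1:  [     0    7/3  -10/3   14/3 ]
R3 <- R3 - (7/18)*R2:  [     0      0  -23/9   49/9 ]
Row echelon form:
[ 3  -4      1     4 ]
[ 0   6     -2    -2 ]
[ 0   0  -23/9  49/9 ]

REF = [3 -4 1 4; 0 6 -2 -2; 0 0 -23/9 49/9]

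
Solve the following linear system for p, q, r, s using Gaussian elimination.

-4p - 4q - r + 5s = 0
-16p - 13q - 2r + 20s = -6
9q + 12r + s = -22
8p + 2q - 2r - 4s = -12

Forward elimination on [A|b]:
R2 <- R2 - (4)*R1:  [  0   3   2   0  -6 ]
R4 <- R4 - (-2)*R1:  [   0   -6   -4    6  -12 ]
R3 <- R3 - (3)*R2:  [  0   0   6   1  -4 ]
R4 <- R4 - (-2)*R2:  [   0    0    0    6  -24 ]
Row echelon form:
[ -4  -4  -1  5  |    0 ]
[  0   3   2  0  |   -6 ]
[  0   0   6  1  |   -4 ]
[  0   0   0  6  |  -24 ]
Back-substitution:
s = (-24) / 6 = -4
r = (-4 - (1)*(-4)) / 6 = 0
q = (-6 - (2)*(0)) / 3 = -2
p = (0 - (-4)*(-2) - (-1)*(0) - (5)*(-4)) / -4 = -3

(-3, -2, 0, -4)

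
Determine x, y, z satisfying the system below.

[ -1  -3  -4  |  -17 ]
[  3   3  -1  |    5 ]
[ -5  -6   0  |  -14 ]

(4, -1, 4)

Forward elimination on [A|b]:
R2 <- R2 - (-3)*R1:  [   0   -6  -13  -46 ]
R3 <- R3 - (5)*R1:  [  0   9  20  71 ]
R3 <- R3 - (-3/2)*R2:  [   0    0  1/2    2 ]
Row echelon form:
[ -1  -3   -4  |  -17 ]
[  0  -6  -13  |  -46 ]
[  0   0  1/2  |    2 ]
Back-substitution:
z = (2) / (1/2) = 4
y = (-46 - (-13)*(4)) / -6 = -1
x = (-17 - (-3)*(-1) - (-4)*(4)) / -1 = 4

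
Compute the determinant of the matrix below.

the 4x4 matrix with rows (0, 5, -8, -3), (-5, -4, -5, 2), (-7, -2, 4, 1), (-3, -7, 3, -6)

Forward elimination:
R1 <-> R2   (pivot in column 1 was zero)
[ -5  -4  -5   2 ]
[  0   5  -8  -3 ]
[ -7  -2   4   1 ]
[ -3  -7   3  -6 ]
R3 <- R3 - (7/5)*R1:  [    0  18/5    11  -9/5 ]
R4 <- R4 - (3/5)*R1:  [     0  -23/5      6  -36/5 ]
R3 <- R3 - (18/25)*R2:  [      0       0  419/25    9/25 ]
R4 <- R4 - (-23/25)*R2:  [       0        0   -34/25  -249/25 ]
R4 <- R4 - (-34/419)*R3:  [         0          0          0  -4161/419 ]
Upper-triangular form:
[ -5  -4      -5          2 ]
[  0   5      -8         -3 ]
[  0   0  419/25       9/25 ]
[  0   0       0  -4161/419 ]
det(A) = (-1)^1 * (-5) * (5) * (419/25) * (-4161/419) = -4161  (1 row swap -> sign -1)

det(A) = -4161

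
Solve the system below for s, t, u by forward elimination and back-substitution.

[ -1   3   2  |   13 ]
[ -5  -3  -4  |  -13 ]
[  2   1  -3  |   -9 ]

Forward elimination on [A|b]:
R2 <- R2 - (5)*R1:  [   0  -18  -14  -78 ]
R3 <- R3 - (-2)*R1:  [  0   7   1  17 ]
R3 <- R3 - (-7/18)*R2:  [     0      0  -40/9  -40/3 ]
Row echelon form:
[ -1    3      2  |     13 ]
[  0  -18    -14  |    -78 ]
[  0    0  -40/9  |  -40/3 ]
Back-substitution:
u = (-40/3) / (-40/9) = 3
t = (-78 - (-14)*(3)) / -18 = 2
s = (13 - (3)*(2) - (2)*(3)) / -1 = -1

(-1, 2, 3)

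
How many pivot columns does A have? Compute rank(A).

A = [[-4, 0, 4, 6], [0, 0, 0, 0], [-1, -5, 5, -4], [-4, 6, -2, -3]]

Row reduction:
R3 <- R3 - (1/4)*R1:  [     0     -5      4  -11/2 ]
R4 <- R4 - (1)*R1:  [  0   6  -6  -9 ]
R2 <-> R3   (pivot in column 2 was zero)
[ -4   0   4      6 ]
[  0  -5   4  -11/2 ]
[  0   0   0      0 ]
[  0   6  -6     -9 ]
R4 <- R4 - (-6/5)*R2:  [     0      0   -6/5  -78/5 ]
R3 <-> R4   (pivot in column 3 was zero)
[ -4   0     4      6 ]
[  0  -5     4  -11/2 ]
[  0   0  -6/5  -78/5 ]
[  0   0     0      0 ]
Row echelon form:
[ -4   0     4      6 ]
[  0  -5     4  -11/2 ]
[  0   0  -6/5  -78/5 ]
[  0   0     0      0 ]
Nonzero rows / pivot columns: 3

rank(A) = 3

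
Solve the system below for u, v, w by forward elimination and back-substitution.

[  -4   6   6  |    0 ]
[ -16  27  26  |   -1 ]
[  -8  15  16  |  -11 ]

(-3, 3, -5)

Forward elimination on [A|b]:
R2 <- R2 - (4)*R1:  [  0   3   2  -1 ]
R3 <- R3 - (2)*R1:  [   0    3    4  -11 ]
R3 <- R3 - (1)*R2:  [   0    0    2  -10 ]
Row echelon form:
[ -4  6  6  |    0 ]
[  0  3  2  |   -1 ]
[  0  0  2  |  -10 ]
Back-substitution:
w = (-10) / 2 = -5
v = (-1 - (2)*(-5)) / 3 = 3
u = (0 - (6)*(3) - (6)*(-5)) / -4 = -3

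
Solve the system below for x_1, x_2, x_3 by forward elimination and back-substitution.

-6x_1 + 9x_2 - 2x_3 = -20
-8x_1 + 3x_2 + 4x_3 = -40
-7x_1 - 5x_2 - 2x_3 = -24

(4, 0, -2)

Forward elimination on [A|b]:
R2 <- R2 - (4/3)*R1:  [     0     -9   20/3  -40/3 ]
R3 <- R3 - (7/6)*R1:  [     0  -31/2    1/3   -2/3 ]
R3 <- R3 - (31/18)*R2:  [       0        0  -301/27   602/27 ]
Row echelon form:
[ -6   9       -2  |     -20 ]
[  0  -9     20/3  |   -40/3 ]
[  0   0  -301/27  |  602/27 ]
Back-substitution:
x_3 = (602/27) / (-301/27) = -2
x_2 = (-40/3 - (20/3)*(-2)) / -9 = 0
x_1 = (-20 - (9)*(0) - (-2)*(-2)) / -6 = 4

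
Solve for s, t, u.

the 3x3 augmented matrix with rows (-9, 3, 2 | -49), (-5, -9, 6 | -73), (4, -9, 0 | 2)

(5, 2, -5)

Forward elimination on [A|b]:
R2 <- R2 - (5/9)*R1:  [      0   -32/3    44/9  -412/9 ]
R3 <- R3 - (-4/9)*R1:  [      0   -23/3     8/9  -178/9 ]
R3 <- R3 - (23/32)*R2:  [     0      0  -21/8  105/8 ]
Row echelon form:
[ -9      3      2  |     -49 ]
[  0  -32/3   44/9  |  -412/9 ]
[  0      0  -21/8  |   105/8 ]
Back-substitution:
u = (105/8) / (-21/8) = -5
t = (-412/9 - (44/9)*(-5)) / (-32/3) = 2
s = (-49 - (3)*(2) - (2)*(-5)) / -9 = 5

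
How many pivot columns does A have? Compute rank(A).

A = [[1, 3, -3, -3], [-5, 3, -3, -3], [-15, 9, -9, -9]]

Row reduction:
R2 <- R2 - (-5)*R1:  [   0   18  -18  -18 ]
R3 <- R3 - (-15)*R1:  [   0   54  -54  -54 ]
R3 <- R3 - (3)*R2:  [ 0  0  0  0 ]
Row echelon form:
[ 1   3   -3   -3 ]
[ 0  18  -18  -18 ]
[ 0   0    0    0 ]
Nonzero rows / pivot columns: 2

rank(A) = 2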